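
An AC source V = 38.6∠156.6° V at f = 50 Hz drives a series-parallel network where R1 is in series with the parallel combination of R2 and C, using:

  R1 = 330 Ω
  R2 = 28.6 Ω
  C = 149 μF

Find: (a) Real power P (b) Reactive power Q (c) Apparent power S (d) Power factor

Step 1 — Angular frequency: ω = 2π·f = 2π·50 = 314.2 rad/s.
Step 2 — Component impedances:
  R1: Z = R = 330 Ω
  R2: Z = R = 28.6 Ω
  C: Z = 1/(jωC) = -j/(ω·C) = 0 - j21.36 Ω
Step 3 — Parallel branch: R2 || C = 1/(1/R2 + 1/C) = 10.24 - j13.71 Ω.
Step 4 — Series with R1: Z_total = R1 + (R2 || C) = 340.2 - j13.71 Ω = 340.5∠-2.3° Ω.
Step 5 — Source phasor: V = 38.6∠156.6° V = -35.43 + j15.33 V.
Step 6 — Current: I = V / Z = -0.1058 + j0.04079 A = 0.1134∠158.9° A.
Step 7 — Complex power: S = V·I* = 4.372 - j0.1762 VA.
Step 8 — Real power: P = Re(S) = 4.372 W.
Step 9 — Reactive power: Q = Im(S) = -0.1762 VAR.
Step 10 — Apparent power: |S| = 4.376 VA.
Step 11 — Power factor: PF = P/|S| = 0.9992 (leading).

(a) P = 4.372 W  (b) Q = -0.1762 VAR  (c) S = 4.376 VA  (d) PF = 0.9992 (leading)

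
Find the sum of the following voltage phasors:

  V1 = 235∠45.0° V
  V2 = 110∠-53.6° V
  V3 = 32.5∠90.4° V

Step 1 — Convert each phasor to rectangular form:
  V1 = 235·(cos(45.0°) + j·sin(45.0°)) = 166.2 + j166.2 V
  V2 = 110·(cos(-53.6°) + j·sin(-53.6°)) = 65.28 - j88.54 V
  V3 = 32.5·(cos(90.4°) + j·sin(90.4°)) = -0.2269 + j32.5 V
Step 2 — Sum components: V_total = 231.2 + j110.1 V.
Step 3 — Convert to polar: |V_total| = 256.1 V, ∠V_total = 25.5°.

V_total = 256.1∠25.5° V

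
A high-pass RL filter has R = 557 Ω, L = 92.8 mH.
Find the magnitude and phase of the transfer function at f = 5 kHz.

Step 1 — Angular frequency: ω = 2π·5000 = 3.142e+04 rad/s.
Step 2 — Transfer function: H(jω) = jωL/(R + jωL).
Step 3 — Numerator jωL = j·2915; denominator R + jωL = 557 + j2915.
Step 4 — H = 0.9648 + j0.1843.
Step 5 — Magnitude: |H| = 0.9822 (-0.2 dB); phase: φ = 10.8°.

|H| = 0.9822 (-0.2 dB), φ = 10.8°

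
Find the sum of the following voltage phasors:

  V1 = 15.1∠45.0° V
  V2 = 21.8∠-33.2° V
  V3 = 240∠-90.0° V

Step 1 — Convert each phasor to rectangular form:
  V1 = 15.1·(cos(45.0°) + j·sin(45.0°)) = 10.68 + j10.68 V
  V2 = 21.8·(cos(-33.2°) + j·sin(-33.2°)) = 18.24 - j11.94 V
  V3 = 240·(cos(-90.0°) + j·sin(-90.0°)) = 0 - j240 V
Step 2 — Sum components: V_total = 28.92 - j241.3 V.
Step 3 — Convert to polar: |V_total| = 243 V, ∠V_total = -83.2°.

V_total = 243∠-83.2° V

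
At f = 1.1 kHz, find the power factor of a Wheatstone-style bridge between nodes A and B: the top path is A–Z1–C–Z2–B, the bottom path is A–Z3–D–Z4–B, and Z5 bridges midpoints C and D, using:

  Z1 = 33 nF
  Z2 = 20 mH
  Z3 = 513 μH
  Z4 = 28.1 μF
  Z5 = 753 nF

Step 1 — Angular frequency: ω = 2π·f = 2π·1100 = 6912 rad/s.
Step 2 — Component impedances:
  Z1: Z = 1/(jωC) = -j/(ω·C) = 0 - j4384 Ω
  Z2: Z = jωL = j·6912·0.02 = 0 + j138.2 Ω
  Z3: Z = jωL = j·6912·0.000513 = 0 + j3.546 Ω
  Z4: Z = 1/(jωC) = -j/(ω·C) = 0 - j5.149 Ω
  Z5: Z = 1/(jωC) = -j/(ω·C) = 0 - j192.1 Ω
Step 3 — Bridge requires nodal analysis (the Z5 bridge couples midpoints C and D, so the two paths cannot be reduced to a simple series/parallel combination). Setting node B to ground and injecting 1 A at node A, the 3-node admittance system at A, C, D solves to V_A = Z_AB = 0 - j1.11 Ω = 1.11∠-90.0° Ω.
Step 4 — Power factor: PF = cos(φ) = Re(Z)/|Z| = 0/1.11 = 0.
Step 5 — Type: Im(Z) = -1.11 ⇒ leading (phase φ = -90.0°).

PF = 0 (leading, φ = -90.0°)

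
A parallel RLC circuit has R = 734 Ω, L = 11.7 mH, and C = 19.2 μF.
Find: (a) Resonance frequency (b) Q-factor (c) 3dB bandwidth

Step 1 — Resonance: ω₀ = 1/√(LC) = 1/√(0.0117·1.92e-05) = 2110 rad/s.
Step 2 — f₀ = ω₀/(2π) = 335.8 Hz.
Step 3 — Parallel Q: Q = R/(ω₀L) = 734/(2110·0.0117) = 29.73.
Step 4 — Bandwidth: Δω = ω₀/Q = 70.96 rad/s; BW = Δω/(2π) = 11.29 Hz.

(a) f₀ = 335.8 Hz  (b) Q = 29.73  (c) BW = 11.29 Hz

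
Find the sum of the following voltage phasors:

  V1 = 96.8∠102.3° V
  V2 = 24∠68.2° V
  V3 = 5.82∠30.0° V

Step 1 — Convert each phasor to rectangular form:
  V1 = 96.8·(cos(102.3°) + j·sin(102.3°)) = -20.62 + j94.58 V
  V2 = 24·(cos(68.2°) + j·sin(68.2°)) = 8.913 + j22.28 V
  V3 = 5.82·(cos(30.0°) + j·sin(30.0°)) = 5.04 + j2.91 V
Step 2 — Sum components: V_total = -6.668 + j119.8 V.
Step 3 — Convert to polar: |V_total| = 120 V, ∠V_total = 93.2°.

V_total = 120∠93.2° V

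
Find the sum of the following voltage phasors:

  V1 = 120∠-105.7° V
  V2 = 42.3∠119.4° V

Step 1 — Convert each phasor to rectangular form:
  V1 = 120·(cos(-105.7°) + j·sin(-105.7°)) = -32.47 - j115.5 V
  V2 = 42.3·(cos(119.4°) + j·sin(119.4°)) = -20.77 + j36.85 V
Step 2 — Sum components: V_total = -53.24 - j78.67 V.
Step 3 — Convert to polar: |V_total| = 94.99 V, ∠V_total = -124.1°.

V_total = 94.99∠-124.1° V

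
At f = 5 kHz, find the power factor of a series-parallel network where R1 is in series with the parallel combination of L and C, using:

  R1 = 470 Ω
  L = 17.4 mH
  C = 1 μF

Step 1 — Angular frequency: ω = 2π·f = 2π·5000 = 3.142e+04 rad/s.
Step 2 — Component impedances:
  R1: Z = R = 470 Ω
  L: Z = jωL = j·3.142e+04·0.0174 = 0 + j546.6 Ω
  C: Z = 1/(jωC) = -j/(ω·C) = 0 - j31.83 Ω
Step 3 — Parallel branch: L || C = 1/(1/L + 1/C) = 0 - j33.8 Ω.
Step 4 — Series with R1: Z_total = R1 + (L || C) = 470 - j33.8 Ω = 471.2∠-4.1° Ω.
Step 5 — Power factor: PF = cos(φ) = Re(Z)/|Z| = 470/471.21 = 0.9974.
Step 6 — Type: Im(Z) = -33.8 ⇒ leading (phase φ = -4.1°).

PF = 0.9974 (leading, φ = -4.1°)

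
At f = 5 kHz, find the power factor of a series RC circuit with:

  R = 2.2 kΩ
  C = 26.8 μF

Step 1 — Angular frequency: ω = 2π·f = 2π·5000 = 3.142e+04 rad/s.
Step 2 — Component impedances:
  R: Z = R = 2200 Ω
  C: Z = 1/(jωC) = -j/(ω·C) = 0 - j1.188 Ω
Step 3 — Series combination: Z_total = R + C = 2200 - j1.188 Ω = 2200∠-0.0° Ω.
Step 4 — Power factor: PF = cos(φ) = Re(Z)/|Z| = 2200/2200 = 1.
Step 5 — Type: Im(Z) = -1.188 ⇒ leading (phase φ = -0.0°).

PF = 1 (leading, φ = -0.0°)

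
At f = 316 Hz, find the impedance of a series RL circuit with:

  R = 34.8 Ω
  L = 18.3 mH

Step 1 — Angular frequency: ω = 2π·f = 2π·316 = 1985 rad/s.
Step 2 — Component impedances:
  R: Z = R = 34.8 Ω
  L: Z = jωL = j·1985·0.0183 = 0 + j36.33 Ω
Step 3 — Series combination: Z_total = R + L = 34.8 + j36.33 Ω = 50.31∠46.2° Ω.

Z = 34.8 + j36.33 Ω = 50.31∠46.2° Ω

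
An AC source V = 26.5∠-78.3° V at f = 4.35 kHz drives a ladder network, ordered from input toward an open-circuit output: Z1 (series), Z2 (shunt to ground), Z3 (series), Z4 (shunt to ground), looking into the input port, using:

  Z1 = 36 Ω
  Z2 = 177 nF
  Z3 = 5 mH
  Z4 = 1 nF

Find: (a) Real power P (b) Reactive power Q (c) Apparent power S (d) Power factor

Step 1 — Angular frequency: ω = 2π·f = 2π·4350 = 2.733e+04 rad/s.
Step 2 — Component impedances:
  Z1: Z = R = 36 Ω
  Z2: Z = 1/(jωC) = -j/(ω·C) = 0 - j206.7 Ω
  Z3: Z = jωL = j·2.733e+04·0.005 = 0 + j136.7 Ω
  Z4: Z = 1/(jωC) = -j/(ω·C) = 0 - j3.659e+04 Ω
Step 3 — Ladder network (open output): work backward from the far end, alternating series and parallel combinations. Z_in = 36 - j205.5 Ω = 208.7∠-80.1° Ω.
Step 4 — Source phasor: V = 26.5∠-78.3° V = 5.374 - j25.95 V.
Step 5 — Current: I = V / Z = 0.1269 + j0.003913 A = 0.127∠1.8° A.
Step 6 — Complex power: S = V·I* = 0.5806 - j3.315 VA.
Step 7 — Real power: P = Re(S) = 0.5806 W.
Step 8 — Reactive power: Q = Im(S) = -3.315 VAR.
Step 9 — Apparent power: |S| = 3.365 VA.
Step 10 — Power factor: PF = P/|S| = 0.1725 (leading).

(a) P = 0.5806 W  (b) Q = -3.315 VAR  (c) S = 3.365 VA  (d) PF = 0.1725 (leading)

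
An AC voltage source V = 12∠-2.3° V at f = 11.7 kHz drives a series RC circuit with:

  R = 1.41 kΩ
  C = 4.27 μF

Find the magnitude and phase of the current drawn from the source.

Step 1 — Angular frequency: ω = 2π·f = 2π·1.17e+04 = 7.351e+04 rad/s.
Step 2 — Component impedances:
  R: Z = R = 1410 Ω
  C: Z = 1/(jωC) = -j/(ω·C) = 0 - j3.186 Ω
Step 3 — Series combination: Z_total = R + C = 1410 - j3.186 Ω = 1410∠-0.1° Ω.
Step 4 — Source phasor: V = 12∠-2.3° V = 11.99 - j0.4816 V.
Step 5 — Ohm's law: I = V / Z_total = (11.99 - j0.4816) / (1410 - j3.186) = 0.008505 - j0.0003223 A.
Step 6 — Convert to polar: |I| = 0.008511 A, ∠I = -2.2°.

I = 0.008511∠-2.2° A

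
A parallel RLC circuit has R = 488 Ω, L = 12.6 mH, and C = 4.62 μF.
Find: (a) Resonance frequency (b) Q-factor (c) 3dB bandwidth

Step 1 — Resonance: ω₀ = 1/√(LC) = 1/√(0.0126·4.62e-06) = 4145 rad/s.
Step 2 — f₀ = ω₀/(2π) = 659.7 Hz.
Step 3 — Parallel Q: Q = R/(ω₀L) = 488/(4145·0.0126) = 9.344.
Step 4 — Bandwidth: Δω = ω₀/Q = 443.5 rad/s; BW = Δω/(2π) = 70.59 Hz.

(a) f₀ = 659.7 Hz  (b) Q = 9.344  (c) BW = 70.59 Hz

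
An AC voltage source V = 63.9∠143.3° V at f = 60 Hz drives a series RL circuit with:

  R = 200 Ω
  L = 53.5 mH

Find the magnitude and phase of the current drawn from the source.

Step 1 — Angular frequency: ω = 2π·f = 2π·60 = 377 rad/s.
Step 2 — Component impedances:
  R: Z = R = 200 Ω
  L: Z = jωL = j·377·0.0535 = 0 + j20.17 Ω
Step 3 — Series combination: Z_total = R + L = 200 + j20.17 Ω = 201∠5.8° Ω.
Step 4 — Source phasor: V = 63.9∠143.3° V = -51.23 + j38.19 V.
Step 5 — Ohm's law: I = V / Z_total = (-51.23 + j38.19) / (200 + j20.17) = -0.2345 + j0.2146 A.
Step 6 — Convert to polar: |I| = 0.3179 A, ∠I = 137.5°.

I = 0.3179∠137.5° A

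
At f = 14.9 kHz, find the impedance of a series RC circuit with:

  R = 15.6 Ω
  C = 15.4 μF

Step 1 — Angular frequency: ω = 2π·f = 2π·1.49e+04 = 9.362e+04 rad/s.
Step 2 — Component impedances:
  R: Z = R = 15.6 Ω
  C: Z = 1/(jωC) = -j/(ω·C) = 0 - j0.6936 Ω
Step 3 — Series combination: Z_total = R + C = 15.6 - j0.6936 Ω = 15.62∠-2.5° Ω.

Z = 15.6 - j0.6936 Ω = 15.62∠-2.5° Ω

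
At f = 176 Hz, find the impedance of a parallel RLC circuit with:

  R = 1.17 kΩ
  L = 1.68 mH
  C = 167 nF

Step 1 — Angular frequency: ω = 2π·f = 2π·176 = 1106 rad/s.
Step 2 — Component impedances:
  R: Z = R = 1170 Ω
  L: Z = jωL = j·1106·0.00168 = 0 + j1.858 Ω
  C: Z = 1/(jωC) = -j/(ω·C) = 0 - j5415 Ω
Step 3 — Parallel combination: 1/Z_total = 1/R + 1/L + 1/C; Z_total = 0.002952 + j1.858 Ω = 1.858∠89.9° Ω.

Z = 0.002952 + j1.858 Ω = 1.858∠89.9° Ω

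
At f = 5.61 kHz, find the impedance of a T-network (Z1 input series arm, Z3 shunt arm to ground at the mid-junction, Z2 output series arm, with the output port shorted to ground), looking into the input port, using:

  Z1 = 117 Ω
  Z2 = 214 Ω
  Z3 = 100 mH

Step 1 — Angular frequency: ω = 2π·f = 2π·5610 = 3.525e+04 rad/s.
Step 2 — Component impedances:
  Z1: Z = R = 117 Ω
  Z2: Z = R = 214 Ω
  Z3: Z = jωL = j·3.525e+04·0.1 = 0 + j3525 Ω
Step 3 — With the output port shorted to ground, the output series arm Z2 runs from the junction to ground; the shunt arm Z3 also runs from the junction to ground. They appear in parallel: Z3 || Z2 = 213.2 + j12.94 Ω.
Step 4 — Series with input arm Z1: Z_in = Z1 + (Z3 || Z2) = 330.2 + j12.94 Ω = 330.5∠2.2° Ω.

Z = 330.2 + j12.94 Ω = 330.5∠2.2° Ω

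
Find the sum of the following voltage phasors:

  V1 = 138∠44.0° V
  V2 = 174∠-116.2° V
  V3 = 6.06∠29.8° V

Step 1 — Convert each phasor to rectangular form:
  V1 = 138·(cos(44.0°) + j·sin(44.0°)) = 99.27 + j95.86 V
  V2 = 174·(cos(-116.2°) + j·sin(-116.2°)) = -76.82 - j156.1 V
  V3 = 6.06·(cos(29.8°) + j·sin(29.8°)) = 5.259 + j3.012 V
Step 2 — Sum components: V_total = 27.71 - j57.25 V.
Step 3 — Convert to polar: |V_total| = 63.6 V, ∠V_total = -64.2°.

V_total = 63.6∠-64.2° V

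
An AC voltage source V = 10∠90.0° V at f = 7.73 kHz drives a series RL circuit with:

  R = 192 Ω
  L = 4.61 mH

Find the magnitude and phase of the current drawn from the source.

Step 1 — Angular frequency: ω = 2π·f = 2π·7730 = 4.857e+04 rad/s.
Step 2 — Component impedances:
  R: Z = R = 192 Ω
  L: Z = jωL = j·4.857e+04·0.00461 = 0 + j223.9 Ω
Step 3 — Series combination: Z_total = R + L = 192 + j223.9 Ω = 295∠49.4° Ω.
Step 4 — Source phasor: V = 10∠90.0° V = 0 + j10 V.
Step 5 — Ohm's law: I = V / Z_total = (0 + j10) / (192 + j223.9) = 0.02574 + j0.02207 A.
Step 6 — Convert to polar: |I| = 0.0339 A, ∠I = 40.6°.

I = 0.0339∠40.6° A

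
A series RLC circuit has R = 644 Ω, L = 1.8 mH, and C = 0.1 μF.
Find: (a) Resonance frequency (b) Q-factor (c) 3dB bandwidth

Step 1 — Resonance condition Im(Z)=0 gives ω₀ = 1/√(LC).
Step 2 — ω₀ = 1/√(0.0018·1e-07) = 7.454e+04 rad/s.
Step 3 — f₀ = ω₀/(2π) = 1.186e+04 Hz.
Step 4 — Series Q: Q = ω₀L/R = 7.454e+04·0.0018/644 = 0.2083.
Step 5 — 3dB bandwidth: Δω = ω₀/Q = 3.578e+05 rad/s; BW = Δω/(2π) = 5.694e+04 Hz.

(a) f₀ = 1.186e+04 Hz  (b) Q = 0.2083  (c) BW = 5.694e+04 Hz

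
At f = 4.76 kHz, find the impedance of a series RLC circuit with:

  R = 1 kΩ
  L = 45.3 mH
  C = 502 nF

Step 1 — Angular frequency: ω = 2π·f = 2π·4760 = 2.991e+04 rad/s.
Step 2 — Component impedances:
  R: Z = R = 1000 Ω
  L: Z = jωL = j·2.991e+04·0.0453 = 0 + j1355 Ω
  C: Z = 1/(jωC) = -j/(ω·C) = 0 - j66.61 Ω
Step 3 — Series combination: Z_total = R + L + C = 1000 + j1288 Ω = 1631∠52.2° Ω.

Z = 1000 + j1288 Ω = 1631∠52.2° Ω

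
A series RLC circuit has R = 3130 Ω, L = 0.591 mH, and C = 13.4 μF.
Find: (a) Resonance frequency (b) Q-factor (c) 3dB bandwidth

Step 1 — Resonance condition Im(Z)=0 gives ω₀ = 1/√(LC).
Step 2 — ω₀ = 1/√(0.000591·1.34e-05) = 1.124e+04 rad/s.
Step 3 — f₀ = ω₀/(2π) = 1788 Hz.
Step 4 — Series Q: Q = ω₀L/R = 1.124e+04·0.000591/3130 = 0.002122.
Step 5 — 3dB bandwidth: Δω = ω₀/Q = 5.296e+06 rad/s; BW = Δω/(2π) = 8.429e+05 Hz.

(a) f₀ = 1788 Hz  (b) Q = 0.002122  (c) BW = 8.429e+05 Hz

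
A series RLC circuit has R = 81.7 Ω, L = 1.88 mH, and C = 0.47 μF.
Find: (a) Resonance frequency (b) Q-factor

Step 1 — Resonance condition Im(Z)=0 gives ω₀ = 1/√(LC).
Step 2 — ω₀ = 1/√(0.00188·4.7e-07) = 3.364e+04 rad/s.
Step 3 — f₀ = ω₀/(2π) = 5354 Hz.
Step 4 — Series Q: Q = ω₀L/R = 3.364e+04·0.00188/81.7 = 0.7741.

(a) f₀ = 5354 Hz  (b) Q = 0.7741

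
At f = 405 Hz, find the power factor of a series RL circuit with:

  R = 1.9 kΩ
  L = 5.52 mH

Step 1 — Angular frequency: ω = 2π·f = 2π·405 = 2545 rad/s.
Step 2 — Component impedances:
  R: Z = R = 1900 Ω
  L: Z = jωL = j·2545·0.00552 = 0 + j14.05 Ω
Step 3 — Series combination: Z_total = R + L = 1900 + j14.05 Ω = 1900∠0.4° Ω.
Step 4 — Power factor: PF = cos(φ) = Re(Z)/|Z| = 1900/1900 = 1.
Step 5 — Type: Im(Z) = 14.05 ⇒ lagging (phase φ = 0.4°).

PF = 1 (lagging, φ = 0.4°)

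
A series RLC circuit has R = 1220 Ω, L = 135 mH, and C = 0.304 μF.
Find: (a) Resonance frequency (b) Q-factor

Step 1 — Resonance condition Im(Z)=0 gives ω₀ = 1/√(LC).
Step 2 — ω₀ = 1/√(0.135·3.04e-07) = 4936 rad/s.
Step 3 — f₀ = ω₀/(2π) = 785.6 Hz.
Step 4 — Series Q: Q = ω₀L/R = 4936·0.135/1220 = 0.5462.

(a) f₀ = 785.6 Hz  (b) Q = 0.5462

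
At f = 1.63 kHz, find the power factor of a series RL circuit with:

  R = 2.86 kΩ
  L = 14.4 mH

Step 1 — Angular frequency: ω = 2π·f = 2π·1630 = 1.024e+04 rad/s.
Step 2 — Component impedances:
  R: Z = R = 2860 Ω
  L: Z = jωL = j·1.024e+04·0.0144 = 0 + j147.5 Ω
Step 3 — Series combination: Z_total = R + L = 2860 + j147.5 Ω = 2864∠3.0° Ω.
Step 4 — Power factor: PF = cos(φ) = Re(Z)/|Z| = 2860/2863.8 = 0.9987.
Step 5 — Type: Im(Z) = 147.5 ⇒ lagging (phase φ = 3.0°).

PF = 0.9987 (lagging, φ = 3.0°)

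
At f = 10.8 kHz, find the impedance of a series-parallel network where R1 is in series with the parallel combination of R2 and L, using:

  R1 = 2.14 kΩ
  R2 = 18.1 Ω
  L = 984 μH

Step 1 — Angular frequency: ω = 2π·f = 2π·1.08e+04 = 6.786e+04 rad/s.
Step 2 — Component impedances:
  R1: Z = R = 2140 Ω
  R2: Z = R = 18.1 Ω
  L: Z = jωL = j·6.786e+04·0.000984 = 0 + j66.77 Ω
Step 3 — Parallel branch: R2 || L = 1/(1/R2 + 1/L) = 16.86 + j4.571 Ω.
Step 4 — Series with R1: Z_total = R1 + (R2 || L) = 2157 + j4.571 Ω = 2157∠0.1° Ω.

Z = 2157 + j4.571 Ω = 2157∠0.1° Ω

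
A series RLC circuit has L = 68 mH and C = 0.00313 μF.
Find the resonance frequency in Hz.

Step 1 — Resonance condition Im(Z)=0 gives ω₀ = 1/√(LC).
Step 2 — ω₀ = 1/√(0.068·3.13e-09) = 6.854e+04 rad/s.
Step 3 — f₀ = ω₀/(2π) = 1.091e+04 Hz.

f₀ = 1.091e+04 Hz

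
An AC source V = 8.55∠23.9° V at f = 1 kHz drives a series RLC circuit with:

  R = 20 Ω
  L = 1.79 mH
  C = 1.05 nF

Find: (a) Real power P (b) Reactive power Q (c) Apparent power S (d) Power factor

Step 1 — Angular frequency: ω = 2π·f = 2π·1000 = 6283 rad/s.
Step 2 — Component impedances:
  R: Z = R = 20 Ω
  L: Z = jωL = j·6283·0.00179 = 0 + j11.25 Ω
  C: Z = 1/(jωC) = -j/(ω·C) = 0 - j1.516e+05 Ω
Step 3 — Series combination: Z_total = R + L + C = 20 - j1.516e+05 Ω = 1.516e+05∠-90.0° Ω.
Step 4 — Source phasor: V = 8.55∠23.9° V = 7.817 + j3.464 V.
Step 5 — Current: I = V / Z = -2.285e-05 + j5.158e-05 A = 5.641e-05∠113.9° A.
Step 6 — Complex power: S = V·I* = 6.365e-08 - j0.0004823 VA.
Step 7 — Real power: P = Re(S) = 6.365e-08 W.
Step 8 — Reactive power: Q = Im(S) = -0.0004823 VAR.
Step 9 — Apparent power: |S| = 0.0004823 VA.
Step 10 — Power factor: PF = P/|S| = 0.000132 (leading).

(a) P = 6.365e-08 W  (b) Q = -0.0004823 VAR  (c) S = 0.0004823 VA  (d) PF = 0.000132 (leading)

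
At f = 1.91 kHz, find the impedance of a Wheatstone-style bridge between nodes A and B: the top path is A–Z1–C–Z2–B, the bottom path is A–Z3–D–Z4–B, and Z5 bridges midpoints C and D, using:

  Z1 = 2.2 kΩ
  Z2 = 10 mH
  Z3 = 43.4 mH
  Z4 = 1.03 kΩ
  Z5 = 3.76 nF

Step 1 — Angular frequency: ω = 2π·f = 2π·1910 = 1.2e+04 rad/s.
Step 2 — Component impedances:
  Z1: Z = R = 2200 Ω
  Z2: Z = jωL = j·1.2e+04·0.01 = 0 + j120 Ω
  Z3: Z = jωL = j·1.2e+04·0.0434 = 0 + j520.8 Ω
  Z4: Z = R = 1030 Ω
  Z5: Z = 1/(jωC) = -j/(ω·C) = 0 - j2.216e+04 Ω
Step 3 — Bridge requires nodal analysis (the Z5 bridge couples midpoints C and D, so the two paths cannot be reduced to a simple series/parallel combination). Setting node B to ground and injecting 1 A at node A, the 3-node admittance system at A, C, D solves to V_A = Z_AB = 722.1 + j227.3 Ω = 757∠17.5° Ω.

Z = 722.1 + j227.3 Ω = 757∠17.5° Ω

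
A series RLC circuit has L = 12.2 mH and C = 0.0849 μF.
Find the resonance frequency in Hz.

Step 1 — Resonance condition Im(Z)=0 gives ω₀ = 1/√(LC).
Step 2 — ω₀ = 1/√(0.0122·8.49e-08) = 3.107e+04 rad/s.
Step 3 — f₀ = ω₀/(2π) = 4945 Hz.

f₀ = 4945 Hz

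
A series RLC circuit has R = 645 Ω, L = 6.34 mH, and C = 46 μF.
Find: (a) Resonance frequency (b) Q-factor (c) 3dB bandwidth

Step 1 — Resonance: ω₀ = 1/√(LC) = 1/√(0.00634·4.6e-05) = 1852 rad/s.
Step 2 — f₀ = ω₀/(2π) = 294.7 Hz.
Step 3 — Series Q: Q = ω₀L/R = 1852·0.00634/645 = 0.0182.
Step 4 — Bandwidth: Δω = ω₀/Q = 1.017e+05 rad/s; BW = Δω/(2π) = 1.619e+04 Hz.

(a) f₀ = 294.7 Hz  (b) Q = 0.0182  (c) BW = 1.619e+04 Hz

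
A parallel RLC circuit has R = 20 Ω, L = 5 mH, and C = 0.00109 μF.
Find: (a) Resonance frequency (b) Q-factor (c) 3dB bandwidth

Step 1 — Resonance: ω₀ = 1/√(LC) = 1/√(0.005·1.09e-09) = 4.284e+05 rad/s.
Step 2 — f₀ = ω₀/(2π) = 6.817e+04 Hz.
Step 3 — Parallel Q: Q = R/(ω₀L) = 20/(4.284e+05·0.005) = 0.009338.
Step 4 — Bandwidth: Δω = ω₀/Q = 4.587e+07 rad/s; BW = Δω/(2π) = 7.301e+06 Hz.

(a) f₀ = 6.817e+04 Hz  (b) Q = 0.009338  (c) BW = 7.301e+06 Hz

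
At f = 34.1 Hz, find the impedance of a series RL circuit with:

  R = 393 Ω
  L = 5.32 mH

Step 1 — Angular frequency: ω = 2π·f = 2π·34.1 = 214.3 rad/s.
Step 2 — Component impedances:
  R: Z = R = 393 Ω
  L: Z = jωL = j·214.3·0.00532 = 0 + j1.14 Ω
Step 3 — Series combination: Z_total = R + L = 393 + j1.14 Ω = 393∠0.2° Ω.

Z = 393 + j1.14 Ω = 393∠0.2° Ω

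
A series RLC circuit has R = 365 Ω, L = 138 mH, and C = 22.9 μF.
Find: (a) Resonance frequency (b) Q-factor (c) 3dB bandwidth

Step 1 — Resonance condition Im(Z)=0 gives ω₀ = 1/√(LC).
Step 2 — ω₀ = 1/√(0.138·2.29e-05) = 562.5 rad/s.
Step 3 — f₀ = ω₀/(2π) = 89.53 Hz.
Step 4 — Series Q: Q = ω₀L/R = 562.5·0.138/365 = 0.2127.
Step 5 — 3dB bandwidth: Δω = ω₀/Q = 2645 rad/s; BW = Δω/(2π) = 421 Hz.

(a) f₀ = 89.53 Hz  (b) Q = 0.2127  (c) BW = 421 Hz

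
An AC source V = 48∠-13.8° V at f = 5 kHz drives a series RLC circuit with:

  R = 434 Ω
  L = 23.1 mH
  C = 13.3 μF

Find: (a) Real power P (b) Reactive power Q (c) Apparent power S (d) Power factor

Step 1 — Angular frequency: ω = 2π·f = 2π·5000 = 3.142e+04 rad/s.
Step 2 — Component impedances:
  R: Z = R = 434 Ω
  L: Z = jωL = j·3.142e+04·0.0231 = 0 + j725.7 Ω
  C: Z = 1/(jωC) = -j/(ω·C) = 0 - j2.393 Ω
Step 3 — Series combination: Z_total = R + L + C = 434 + j723.3 Ω = 843.5∠59.0° Ω.
Step 4 — Source phasor: V = 48∠-13.8° V = 46.61 - j11.45 V.
Step 5 — Current: I = V / Z = 0.01679 - j0.05437 A = 0.0569∠-72.8° A.
Step 6 — Complex power: S = V·I* = 1.405 + j2.342 VA.
Step 7 — Real power: P = Re(S) = 1.405 W.
Step 8 — Reactive power: Q = Im(S) = 2.342 VAR.
Step 9 — Apparent power: |S| = 2.731 VA.
Step 10 — Power factor: PF = P/|S| = 0.5145 (lagging).

(a) P = 1.405 W  (b) Q = 2.342 VAR  (c) S = 2.731 VA  (d) PF = 0.5145 (lagging)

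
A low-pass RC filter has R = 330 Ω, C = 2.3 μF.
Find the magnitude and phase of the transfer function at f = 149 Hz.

Step 1 — Angular frequency: ω = 2π·149 = 936.2 rad/s.
Step 2 — Transfer function: H(jω) = 1/(1 + jωRC).
Step 3 — Denominator: 1 + jωRC = 1 + j·936.2·330·2.3e-06 = 1 + j0.7106.
Step 4 — H = 0.6645 - j0.4722.
Step 5 — Magnitude: |H| = 0.8152 (-1.8 dB); phase: φ = -35.4°.

|H| = 0.8152 (-1.8 dB), φ = -35.4°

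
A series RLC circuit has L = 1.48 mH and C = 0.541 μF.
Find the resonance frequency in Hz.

Step 1 — Resonance condition Im(Z)=0 gives ω₀ = 1/√(LC).
Step 2 — ω₀ = 1/√(0.00148·5.41e-07) = 3.534e+04 rad/s.
Step 3 — f₀ = ω₀/(2π) = 5625 Hz.

f₀ = 5625 Hz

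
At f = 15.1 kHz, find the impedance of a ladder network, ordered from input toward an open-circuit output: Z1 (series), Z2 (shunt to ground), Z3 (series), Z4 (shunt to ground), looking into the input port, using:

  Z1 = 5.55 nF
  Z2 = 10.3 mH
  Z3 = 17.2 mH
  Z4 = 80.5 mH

Step 1 — Angular frequency: ω = 2π·f = 2π·1.51e+04 = 9.488e+04 rad/s.
Step 2 — Component impedances:
  Z1: Z = 1/(jωC) = -j/(ω·C) = 0 - j1899 Ω
  Z2: Z = jωL = j·9.488e+04·0.0103 = 0 + j977.2 Ω
  Z3: Z = jωL = j·9.488e+04·0.0172 = 0 + j1632 Ω
  Z4: Z = jωL = j·9.488e+04·0.0805 = 0 + j7638 Ω
Step 3 — Ladder network (open output): work backward from the far end, alternating series and parallel combinations. Z_in = 0 - j1015 Ω = 1015∠-90.0° Ω.

Z = 0 - j1015 Ω = 1015∠-90.0° Ω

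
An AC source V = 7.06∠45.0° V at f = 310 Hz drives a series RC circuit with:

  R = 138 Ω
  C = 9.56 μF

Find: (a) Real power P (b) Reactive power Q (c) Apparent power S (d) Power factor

Step 1 — Angular frequency: ω = 2π·f = 2π·310 = 1948 rad/s.
Step 2 — Component impedances:
  R: Z = R = 138 Ω
  C: Z = 1/(jωC) = -j/(ω·C) = 0 - j53.7 Ω
Step 3 — Series combination: Z_total = R + C = 138 - j53.7 Ω = 148.1∠-21.3° Ω.
Step 4 — Source phasor: V = 7.06∠45.0° V = 4.992 + j4.992 V.
Step 5 — Current: I = V / Z = 0.01919 + j0.04364 A = 0.04768∠66.3° A.
Step 6 — Complex power: S = V·I* = 0.3137 - j0.1221 VA.
Step 7 — Real power: P = Re(S) = 0.3137 W.
Step 8 — Reactive power: Q = Im(S) = -0.1221 VAR.
Step 9 — Apparent power: |S| = 0.3366 VA.
Step 10 — Power factor: PF = P/|S| = 0.9319 (leading).

(a) P = 0.3137 W  (b) Q = -0.1221 VAR  (c) S = 0.3366 VA  (d) PF = 0.9319 (leading)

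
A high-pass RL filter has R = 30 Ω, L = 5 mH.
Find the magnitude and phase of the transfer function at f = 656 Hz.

Step 1 — Angular frequency: ω = 2π·656 = 4122 rad/s.
Step 2 — Transfer function: H(jω) = jωL/(R + jωL).
Step 3 — Numerator jωL = j·20.61; denominator R + jωL = 30 + j20.61.
Step 4 — H = 0.3206 + j0.4667.
Step 5 — Magnitude: |H| = 0.5662 (-4.9 dB); phase: φ = 55.5°.

|H| = 0.5662 (-4.9 dB), φ = 55.5°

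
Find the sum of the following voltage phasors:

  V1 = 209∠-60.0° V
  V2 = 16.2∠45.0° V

Step 1 — Convert each phasor to rectangular form:
  V1 = 209·(cos(-60.0°) + j·sin(-60.0°)) = 104.5 - j181 V
  V2 = 16.2·(cos(45.0°) + j·sin(45.0°)) = 11.46 + j11.46 V
Step 2 — Sum components: V_total = 116 - j169.5 V.
Step 3 — Convert to polar: |V_total| = 205.4 V, ∠V_total = -55.6°.

V_total = 205.4∠-55.6° V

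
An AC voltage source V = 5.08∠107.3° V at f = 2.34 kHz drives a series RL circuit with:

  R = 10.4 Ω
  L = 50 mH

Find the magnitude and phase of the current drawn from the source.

Step 1 — Angular frequency: ω = 2π·f = 2π·2340 = 1.47e+04 rad/s.
Step 2 — Component impedances:
  R: Z = R = 10.4 Ω
  L: Z = jωL = j·1.47e+04·0.05 = 0 + j735.1 Ω
Step 3 — Series combination: Z_total = R + L = 10.4 + j735.1 Ω = 735.2∠89.2° Ω.
Step 4 — Source phasor: V = 5.08∠107.3° V = -1.511 + j4.85 V.
Step 5 — Ohm's law: I = V / Z_total = (-1.511 + j4.85) / (10.4 + j735.1) = 0.006567 + j0.002148 A.
Step 6 — Convert to polar: |I| = 0.00691 A, ∠I = 18.1°.

I = 0.00691∠18.1° A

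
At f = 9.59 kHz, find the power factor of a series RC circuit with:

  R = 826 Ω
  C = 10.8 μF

Step 1 — Angular frequency: ω = 2π·f = 2π·9590 = 6.026e+04 rad/s.
Step 2 — Component impedances:
  R: Z = R = 826 Ω
  C: Z = 1/(jωC) = -j/(ω·C) = 0 - j1.537 Ω
Step 3 — Series combination: Z_total = R + C = 826 - j1.537 Ω = 826∠-0.1° Ω.
Step 4 — Power factor: PF = cos(φ) = Re(Z)/|Z| = 826/826 = 1.
Step 5 — Type: Im(Z) = -1.537 ⇒ leading (phase φ = -0.1°).

PF = 1 (leading, φ = -0.1°)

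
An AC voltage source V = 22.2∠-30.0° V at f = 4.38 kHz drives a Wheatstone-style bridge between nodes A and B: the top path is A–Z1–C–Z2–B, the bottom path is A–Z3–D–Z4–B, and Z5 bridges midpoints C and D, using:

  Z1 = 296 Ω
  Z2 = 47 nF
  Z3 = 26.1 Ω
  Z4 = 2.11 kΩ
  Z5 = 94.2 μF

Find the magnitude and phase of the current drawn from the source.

Step 1 — Angular frequency: ω = 2π·f = 2π·4380 = 2.752e+04 rad/s.
Step 2 — Component impedances:
  Z1: Z = R = 296 Ω
  Z2: Z = 1/(jωC) = -j/(ω·C) = 0 - j773.1 Ω
  Z3: Z = R = 26.1 Ω
  Z4: Z = R = 2110 Ω
  Z5: Z = 1/(jωC) = -j/(ω·C) = 0 - j0.3857 Ω
Step 3 — Bridge requires nodal analysis (the Z5 bridge couples midpoints C and D, so the two paths cannot be reduced to a simple series/parallel combination). Setting node B to ground and injecting 1 A at node A, the 3-node admittance system at A, C, D solves to V_A = Z_AB = 273.9 - j681.8 Ω = 734.8∠-68.1° Ω.
Step 4 — Source phasor: V = 22.2∠-30.0° V = 19.23 - j11.1 V.
Step 5 — Ohm's law: I = V / Z_total = (19.23 - j11.1) / (273.9 - j681.8) = 0.02377 + j0.01865 A.
Step 6 — Convert to polar: |I| = 0.03021 A, ∠I = 38.1°.

I = 0.03021∠38.1° A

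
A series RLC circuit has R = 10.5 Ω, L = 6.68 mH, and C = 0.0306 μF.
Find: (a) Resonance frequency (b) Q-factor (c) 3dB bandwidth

Step 1 — Resonance: ω₀ = 1/√(LC) = 1/√(0.00668·3.06e-08) = 6.994e+04 rad/s.
Step 2 — f₀ = ω₀/(2π) = 1.113e+04 Hz.
Step 3 — Series Q: Q = ω₀L/R = 6.994e+04·0.00668/10.5 = 44.5.
Step 4 — Bandwidth: Δω = ω₀/Q = 1572 rad/s; BW = Δω/(2π) = 250.2 Hz.

(a) f₀ = 1.113e+04 Hz  (b) Q = 44.5  (c) BW = 250.2 Hz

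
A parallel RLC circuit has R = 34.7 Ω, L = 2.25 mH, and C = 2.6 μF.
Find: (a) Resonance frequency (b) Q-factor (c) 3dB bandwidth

Step 1 — Resonance: ω₀ = 1/√(LC) = 1/√(0.00225·2.6e-06) = 1.307e+04 rad/s.
Step 2 — f₀ = ω₀/(2π) = 2081 Hz.
Step 3 — Parallel Q: Q = R/(ω₀L) = 34.7/(1.307e+04·0.00225) = 1.18.
Step 4 — Bandwidth: Δω = ω₀/Q = 1.108e+04 rad/s; BW = Δω/(2π) = 1764 Hz.

(a) f₀ = 2081 Hz  (b) Q = 1.18  (c) BW = 1764 Hz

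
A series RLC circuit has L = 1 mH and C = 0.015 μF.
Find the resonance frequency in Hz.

Step 1 — Resonance condition Im(Z)=0 gives ω₀ = 1/√(LC).
Step 2 — ω₀ = 1/√(0.001·1.5e-08) = 2.582e+05 rad/s.
Step 3 — f₀ = ω₀/(2π) = 4.109e+04 Hz.

f₀ = 4.109e+04 Hz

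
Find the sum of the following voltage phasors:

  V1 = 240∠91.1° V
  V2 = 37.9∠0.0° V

Step 1 — Convert each phasor to rectangular form:
  V1 = 240·(cos(91.1°) + j·sin(91.1°)) = -4.607 + j240 V
  V2 = 37.9·(cos(0.0°) + j·sin(0.0°)) = 37.9 V
Step 2 — Sum components: V_total = 33.29 + j240 V.
Step 3 — Convert to polar: |V_total| = 242.3 V, ∠V_total = 82.1°.

V_total = 242.3∠82.1° V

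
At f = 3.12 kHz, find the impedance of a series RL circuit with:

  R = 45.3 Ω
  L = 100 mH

Step 1 — Angular frequency: ω = 2π·f = 2π·3120 = 1.96e+04 rad/s.
Step 2 — Component impedances:
  R: Z = R = 45.3 Ω
  L: Z = jωL = j·1.96e+04·0.1 = 0 + j1960 Ω
Step 3 — Series combination: Z_total = R + L = 45.3 + j1960 Ω = 1961∠88.7° Ω.

Z = 45.3 + j1960 Ω = 1961∠88.7° Ω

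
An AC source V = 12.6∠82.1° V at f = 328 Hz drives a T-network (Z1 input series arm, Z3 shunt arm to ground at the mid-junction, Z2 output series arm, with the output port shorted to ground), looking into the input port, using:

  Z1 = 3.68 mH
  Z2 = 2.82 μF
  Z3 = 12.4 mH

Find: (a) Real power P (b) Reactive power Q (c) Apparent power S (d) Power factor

Step 1 — Angular frequency: ω = 2π·f = 2π·328 = 2061 rad/s.
Step 2 — Component impedances:
  Z1: Z = jωL = j·2061·0.00368 = 0 + j7.584 Ω
  Z2: Z = 1/(jωC) = -j/(ω·C) = 0 - j172.1 Ω
  Z3: Z = jωL = j·2061·0.0124 = 0 + j25.55 Ω
Step 3 — With the output port shorted to ground, the output series arm Z2 runs from the junction to ground; the shunt arm Z3 also runs from the junction to ground. They appear in parallel: Z3 || Z2 = 0 + j30.01 Ω.
Step 4 — Series with input arm Z1: Z_in = Z1 + (Z3 || Z2) = 0 + j37.6 Ω = 37.6∠90.0° Ω.
Step 5 — Source phasor: V = 12.6∠82.1° V = 1.732 + j12.48 V.
Step 6 — Current: I = V / Z = 0.332 - j0.04606 A = 0.3351∠-7.9° A.
Step 7 — Complex power: S = V·I* = 0 + j4.223 VA.
Step 8 — Real power: P = Re(S) = 0 W.
Step 9 — Reactive power: Q = Im(S) = 4.223 VAR.
Step 10 — Apparent power: |S| = 4.223 VA.
Step 11 — Power factor: PF = P/|S| = 0 (lagging).

(a) P = 0 W  (b) Q = 4.223 VAR  (c) S = 4.223 VA  (d) PF = 0 (lagging)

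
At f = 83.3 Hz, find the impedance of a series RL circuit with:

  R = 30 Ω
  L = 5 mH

Step 1 — Angular frequency: ω = 2π·f = 2π·83.3 = 523.4 rad/s.
Step 2 — Component impedances:
  R: Z = R = 30 Ω
  L: Z = jωL = j·523.4·0.005 = 0 + j2.617 Ω
Step 3 — Series combination: Z_total = R + L = 30 + j2.617 Ω = 30.11∠5.0° Ω.

Z = 30 + j2.617 Ω = 30.11∠5.0° Ω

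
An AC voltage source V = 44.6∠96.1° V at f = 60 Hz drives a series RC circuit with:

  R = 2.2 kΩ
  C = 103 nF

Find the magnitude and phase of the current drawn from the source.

Step 1 — Angular frequency: ω = 2π·f = 2π·60 = 377 rad/s.
Step 2 — Component impedances:
  R: Z = R = 2200 Ω
  C: Z = 1/(jωC) = -j/(ω·C) = 0 - j2.575e+04 Ω
Step 3 — Series combination: Z_total = R + C = 2200 - j2.575e+04 Ω = 2.585e+04∠-85.1° Ω.
Step 4 — Source phasor: V = 44.6∠96.1° V = -4.739 + j44.35 V.
Step 5 — Ohm's law: I = V / Z_total = (-4.739 + j44.35) / (2200 - j2.575e+04) = -0.001725 - j3.666e-05 A.
Step 6 — Convert to polar: |I| = 0.001726 A, ∠I = -178.8°.

I = 0.001726∠-178.8° A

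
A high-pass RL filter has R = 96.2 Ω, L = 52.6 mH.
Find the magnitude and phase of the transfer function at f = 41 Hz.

Step 1 — Angular frequency: ω = 2π·41 = 257.6 rad/s.
Step 2 — Transfer function: H(jω) = jωL/(R + jωL).
Step 3 — Numerator jωL = j·13.55; denominator R + jωL = 96.2 + j13.55.
Step 4 — H = 0.01945 + j0.1381.
Step 5 — Magnitude: |H| = 0.1395 (-17.1 dB); phase: φ = 82.0°.

|H| = 0.1395 (-17.1 dB), φ = 82.0°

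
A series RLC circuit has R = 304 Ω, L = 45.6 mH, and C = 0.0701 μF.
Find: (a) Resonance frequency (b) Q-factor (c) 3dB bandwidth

Step 1 — Resonance: ω₀ = 1/√(LC) = 1/√(0.0456·7.01e-08) = 1.769e+04 rad/s.
Step 2 — f₀ = ω₀/(2π) = 2815 Hz.
Step 3 — Series Q: Q = ω₀L/R = 1.769e+04·0.0456/304 = 2.653.
Step 4 — Bandwidth: Δω = ω₀/Q = 6667 rad/s; BW = Δω/(2π) = 1061 Hz.

(a) f₀ = 2815 Hz  (b) Q = 2.653  (c) BW = 1061 Hz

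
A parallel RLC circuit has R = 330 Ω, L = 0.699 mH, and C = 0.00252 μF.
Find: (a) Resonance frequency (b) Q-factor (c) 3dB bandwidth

Step 1 — Resonance: ω₀ = 1/√(LC) = 1/√(0.000699·2.52e-09) = 7.535e+05 rad/s.
Step 2 — f₀ = ω₀/(2π) = 1.199e+05 Hz.
Step 3 — Parallel Q: Q = R/(ω₀L) = 330/(7.535e+05·0.000699) = 0.6266.
Step 4 — Bandwidth: Δω = ω₀/Q = 1.203e+06 rad/s; BW = Δω/(2π) = 1.914e+05 Hz.

(a) f₀ = 1.199e+05 Hz  (b) Q = 0.6266  (c) BW = 1.914e+05 Hz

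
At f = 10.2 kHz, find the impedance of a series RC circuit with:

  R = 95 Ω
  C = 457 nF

Step 1 — Angular frequency: ω = 2π·f = 2π·1.02e+04 = 6.409e+04 rad/s.
Step 2 — Component impedances:
  R: Z = R = 95 Ω
  C: Z = 1/(jωC) = -j/(ω·C) = 0 - j34.14 Ω
Step 3 — Series combination: Z_total = R + C = 95 - j34.14 Ω = 100.9∠-19.8° Ω.

Z = 95 - j34.14 Ω = 100.9∠-19.8° Ω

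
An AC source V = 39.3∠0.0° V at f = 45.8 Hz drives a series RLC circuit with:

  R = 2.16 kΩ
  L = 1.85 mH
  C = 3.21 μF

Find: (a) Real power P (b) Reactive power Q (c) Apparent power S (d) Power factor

Step 1 — Angular frequency: ω = 2π·f = 2π·45.8 = 287.8 rad/s.
Step 2 — Component impedances:
  R: Z = R = 2160 Ω
  L: Z = jωL = j·287.8·0.00185 = 0 + j0.5324 Ω
  C: Z = 1/(jωC) = -j/(ω·C) = 0 - j1083 Ω
Step 3 — Series combination: Z_total = R + L + C = 2160 - j1082 Ω = 2416∠-26.6° Ω.
Step 4 — Source phasor: V = 39.3∠0.0° V = 39.3 V.
Step 5 — Current: I = V / Z = 0.01454 + j0.007286 A = 0.01627∠26.6° A.
Step 6 — Complex power: S = V·I* = 0.5716 - j0.2863 VA.
Step 7 — Real power: P = Re(S) = 0.5716 W.
Step 8 — Reactive power: Q = Im(S) = -0.2863 VAR.
Step 9 — Apparent power: |S| = 0.6393 VA.
Step 10 — Power factor: PF = P/|S| = 0.8941 (leading).

(a) P = 0.5716 W  (b) Q = -0.2863 VAR  (c) S = 0.6393 VA  (d) PF = 0.8941 (leading)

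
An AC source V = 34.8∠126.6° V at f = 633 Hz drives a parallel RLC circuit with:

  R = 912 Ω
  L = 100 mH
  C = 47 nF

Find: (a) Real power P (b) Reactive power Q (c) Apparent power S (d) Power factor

Step 1 — Angular frequency: ω = 2π·f = 2π·633 = 3977 rad/s.
Step 2 — Component impedances:
  R: Z = R = 912 Ω
  L: Z = jωL = j·3977·0.1 = 0 + j397.7 Ω
  C: Z = 1/(jωC) = -j/(ω·C) = 0 - j5350 Ω
Step 3 — Parallel combination: 1/Z_total = 1/R + 1/L + 1/C; Z_total = 165.7 + j351.6 Ω = 388.7∠64.8° Ω.
Step 4 — Source phasor: V = 34.8∠126.6° V = -20.75 + j27.94 V.
Step 5 — Current: I = V / Z = 0.04227 + j0.07892 A = 0.08953∠61.8° A.
Step 6 — Complex power: S = V·I* = 1.328 + j2.819 VA.
Step 7 — Real power: P = Re(S) = 1.328 W.
Step 8 — Reactive power: Q = Im(S) = 2.819 VAR.
Step 9 — Apparent power: |S| = 3.116 VA.
Step 10 — Power factor: PF = P/|S| = 0.4262 (lagging).

(a) P = 1.328 W  (b) Q = 2.819 VAR  (c) S = 3.116 VA  (d) PF = 0.4262 (lagging)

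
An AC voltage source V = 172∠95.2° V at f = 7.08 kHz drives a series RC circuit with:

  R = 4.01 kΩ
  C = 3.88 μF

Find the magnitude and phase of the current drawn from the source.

Step 1 — Angular frequency: ω = 2π·f = 2π·7080 = 4.448e+04 rad/s.
Step 2 — Component impedances:
  R: Z = R = 4010 Ω
  C: Z = 1/(jωC) = -j/(ω·C) = 0 - j5.794 Ω
Step 3 — Series combination: Z_total = R + C = 4010 - j5.794 Ω = 4010∠-0.1° Ω.
Step 4 — Source phasor: V = 172∠95.2° V = -15.59 + j171.3 V.
Step 5 — Ohm's law: I = V / Z_total = (-15.59 + j171.3) / (4010 - j5.794) = -0.003949 + j0.04271 A.
Step 6 — Convert to polar: |I| = 0.04289 A, ∠I = 95.3°.

I = 0.04289∠95.3° A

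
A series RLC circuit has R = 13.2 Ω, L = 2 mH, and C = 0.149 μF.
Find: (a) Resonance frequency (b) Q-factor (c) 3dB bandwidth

Step 1 — Resonance condition Im(Z)=0 gives ω₀ = 1/√(LC).
Step 2 — ω₀ = 1/√(0.002·1.49e-07) = 5.793e+04 rad/s.
Step 3 — f₀ = ω₀/(2π) = 9220 Hz.
Step 4 — Series Q: Q = ω₀L/R = 5.793e+04·0.002/13.2 = 8.777.
Step 5 — 3dB bandwidth: Δω = ω₀/Q = 6600 rad/s; BW = Δω/(2π) = 1050 Hz.

(a) f₀ = 9220 Hz  (b) Q = 8.777  (c) BW = 1050 Hz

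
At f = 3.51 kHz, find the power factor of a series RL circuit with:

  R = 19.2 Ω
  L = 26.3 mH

Step 1 — Angular frequency: ω = 2π·f = 2π·3510 = 2.205e+04 rad/s.
Step 2 — Component impedances:
  R: Z = R = 19.2 Ω
  L: Z = jωL = j·2.205e+04·0.0263 = 0 + j580 Ω
Step 3 — Series combination: Z_total = R + L = 19.2 + j580 Ω = 580.3∠88.1° Ω.
Step 4 — Power factor: PF = cos(φ) = Re(Z)/|Z| = 19.2/580.34 = 0.03308.
Step 5 — Type: Im(Z) = 580 ⇒ lagging (phase φ = 88.1°).

PF = 0.03308 (lagging, φ = 88.1°)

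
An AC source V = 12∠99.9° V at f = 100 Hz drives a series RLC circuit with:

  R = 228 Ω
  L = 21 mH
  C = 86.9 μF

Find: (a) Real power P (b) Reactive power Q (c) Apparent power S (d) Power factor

Step 1 — Angular frequency: ω = 2π·f = 2π·100 = 628.3 rad/s.
Step 2 — Component impedances:
  R: Z = R = 228 Ω
  L: Z = jωL = j·628.3·0.021 = 0 + j13.19 Ω
  C: Z = 1/(jωC) = -j/(ω·C) = 0 - j18.31 Ω
Step 3 — Series combination: Z_total = R + L + C = 228 - j5.12 Ω = 228.1∠-1.3° Ω.
Step 4 — Source phasor: V = 12∠99.9° V = -2.063 + j11.82 V.
Step 5 — Current: I = V / Z = -0.01021 + j0.05162 A = 0.05262∠101.2° A.
Step 6 — Complex power: S = V·I* = 0.6313 - j0.01418 VA.
Step 7 — Real power: P = Re(S) = 0.6313 W.
Step 8 — Reactive power: Q = Im(S) = -0.01418 VAR.
Step 9 — Apparent power: |S| = 0.6314 VA.
Step 10 — Power factor: PF = P/|S| = 0.9997 (leading).

(a) P = 0.6313 W  (b) Q = -0.01418 VAR  (c) S = 0.6314 VA  (d) PF = 0.9997 (leading)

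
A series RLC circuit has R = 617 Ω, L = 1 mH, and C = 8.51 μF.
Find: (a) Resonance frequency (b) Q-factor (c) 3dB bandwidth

Step 1 — Resonance: ω₀ = 1/√(LC) = 1/√(0.001·8.51e-06) = 1.084e+04 rad/s.
Step 2 — f₀ = ω₀/(2π) = 1725 Hz.
Step 3 — Series Q: Q = ω₀L/R = 1.084e+04·0.001/617 = 0.01757.
Step 4 — Bandwidth: Δω = ω₀/Q = 6.17e+05 rad/s; BW = Δω/(2π) = 9.82e+04 Hz.

(a) f₀ = 1725 Hz  (b) Q = 0.01757  (c) BW = 9.82e+04 Hz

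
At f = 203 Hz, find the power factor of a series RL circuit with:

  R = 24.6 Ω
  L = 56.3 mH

Step 1 — Angular frequency: ω = 2π·f = 2π·203 = 1275 rad/s.
Step 2 — Component impedances:
  R: Z = R = 24.6 Ω
  L: Z = jωL = j·1275·0.0563 = 0 + j71.81 Ω
Step 3 — Series combination: Z_total = R + L = 24.6 + j71.81 Ω = 75.91∠71.1° Ω.
Step 4 — Power factor: PF = cos(φ) = Re(Z)/|Z| = 24.6/75.91 = 0.3241.
Step 5 — Type: Im(Z) = 71.81 ⇒ lagging (phase φ = 71.1°).

PF = 0.3241 (lagging, φ = 71.1°)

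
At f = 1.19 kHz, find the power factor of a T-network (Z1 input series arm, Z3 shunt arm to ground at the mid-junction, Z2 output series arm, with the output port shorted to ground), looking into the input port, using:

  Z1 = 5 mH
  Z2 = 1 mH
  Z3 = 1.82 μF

Step 1 — Angular frequency: ω = 2π·f = 2π·1190 = 7477 rad/s.
Step 2 — Component impedances:
  Z1: Z = jωL = j·7477·0.005 = 0 + j37.38 Ω
  Z2: Z = jωL = j·7477·0.001 = 0 + j7.477 Ω
  Z3: Z = 1/(jωC) = -j/(ω·C) = 0 - j73.49 Ω
Step 3 — With the output port shorted to ground, the output series arm Z2 runs from the junction to ground; the shunt arm Z3 also runs from the junction to ground. They appear in parallel: Z3 || Z2 = 0 + j8.324 Ω.
Step 4 — Series with input arm Z1: Z_in = Z1 + (Z3 || Z2) = 0 + j45.71 Ω = 45.71∠90.0° Ω.
Step 5 — Power factor: PF = cos(φ) = Re(Z)/|Z| = 0/45.71 = 0.
Step 6 — Type: Im(Z) = 45.71 ⇒ lagging (phase φ = 90.0°).

PF = 0 (lagging, φ = 90.0°)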